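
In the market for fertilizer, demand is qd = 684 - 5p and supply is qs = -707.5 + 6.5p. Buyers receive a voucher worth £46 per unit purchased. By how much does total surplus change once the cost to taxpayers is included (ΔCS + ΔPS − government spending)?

Net change in total surplus = -£2990

Pre-subsidy: 684 - 5p = -707.5 + 6.5p gives p* = 121, q* = 79.
With the rebate, buyers effectively pay pb = ps − 46, where ps is the price sellers receive.
Demand in terms of ps becomes qd = 684 − 5(ps − 46) = 914 - 5ps. Setting this equal to supply: 914 - 5ps = -707.5 + 6.5ps, so ps = 141.
Buyers pay pb = 141 − 46 = 95; q' = -707.5 + 6.5·141 = 209.
ΔCS = ½(79 + 209)(121 − 95) = 3744; ΔPS = ½(79 + 209)(141 − 121) = 2880.
Government spending = 46 × 209 = 9614.
Net change = 3744 + 2880 − 9614 = -2990. The loss equals the DWL triangle ½·46·130.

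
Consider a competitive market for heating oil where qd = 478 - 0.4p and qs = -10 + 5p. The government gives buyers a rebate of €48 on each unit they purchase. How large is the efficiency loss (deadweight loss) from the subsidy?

Pre-subsidy: 478 - 0.4p = -10 + 5p gives p* = 2440/27, q* = 11930/27.
With the rebate, buyers effectively pay pb = ps − 48, where ps is the price sellers receive.
Demand in terms of ps becomes qd = 478 − 0.4(ps − 48) = 497.2 - 0.4ps. Setting this equal to supply: 497.2 - 0.4ps = -10 + 5ps, so ps = 2536/27.
Buyers pay pb = 2536/27 − 48 = 1240/27; q' = -10 + 5·(2536/27) = 12410/27.
The subsidy expands output by 12410/27 − 11930/27 = 160/9 past the efficient level; on those units the gap between marginal cost and willingness to pay runs from 0 up to 48.
DWL = ½ × 48 × 160/9 = 1280/3.

Deadweight loss = 1280/3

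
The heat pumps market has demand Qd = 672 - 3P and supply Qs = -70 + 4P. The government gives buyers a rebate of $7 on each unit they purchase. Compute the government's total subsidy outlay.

Pre-subsidy: 672 - 3P = -70 + 4P gives P* = 106, Q* = 354.
With the rebate, buyers effectively pay Pb = Ps − 7, where Ps is the price sellers receive.
Demand in terms of Ps becomes Qd = 672 − 3(Ps − 7) = 693 - 3Ps. Setting this equal to supply: 693 - 3Ps = -70 + 4Ps, so Ps = 109.
Buyers pay Pb = 109 − 7 = 102; Q' = -70 + 4·109 = 366.
Government outlay = subsidy × quantity = 7 × 366 = 2562.

Government cost = $2562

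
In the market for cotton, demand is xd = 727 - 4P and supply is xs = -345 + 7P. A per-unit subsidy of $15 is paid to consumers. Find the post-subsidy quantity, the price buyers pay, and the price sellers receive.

Pre-subsidy: 727 - 4P = -345 + 7P gives P* = 1072/11, x* = 3709/11.
With the rebate, buyers effectively pay Pb = Ps − 15, where Ps is the price sellers receive.
Demand in terms of Ps becomes xd = 727 − 4(Ps − 15) = 787 - 4Ps. Setting this equal to supply: 787 - 4Ps = -345 + 7Ps, so Ps = 1132/11.
Buyers pay Pb = 1132/11 − 15 = 967/11; x' = -345 + 7·(1132/11) = 4129/11.

x' = 4129/11; buyers pay 967/11; sellers receive 1132/11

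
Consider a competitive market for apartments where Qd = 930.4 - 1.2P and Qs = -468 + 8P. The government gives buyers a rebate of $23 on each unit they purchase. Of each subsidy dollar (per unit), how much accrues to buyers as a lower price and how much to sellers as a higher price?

Buyers gain $20 per unit; sellers gain $3 per unit

Pre-subsidy: 930.4 - 1.2P = -468 + 8P gives P* = 152, Q* = 748.
With the rebate, buyers effectively pay Pb = Ps − 23, where Ps is the price sellers receive.
Demand in terms of Ps becomes Qd = 930.4 − 1.2(Ps − 23) = 958 - 1.2Ps. Setting this equal to supply: 958 - 1.2Ps = -468 + 8Ps, so Ps = 155.
Buyers pay Pb = 155 − 23 = 132; Q' = -468 + 8·155 = 772.
Buyers' price falls by P* − Pb = 152 − 132 = 20; sellers' price rises by Ps − P* = 155 − 152 = 3.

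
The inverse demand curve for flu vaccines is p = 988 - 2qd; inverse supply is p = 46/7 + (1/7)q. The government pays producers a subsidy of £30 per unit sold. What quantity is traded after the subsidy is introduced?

q' = 472

Pre-subsidy: 988 - 2q = 46/7 + (1/7)q gives q* = 458 and p* = 72.
With the subsidy, sellers receive ps = pb + 30 for each unit, where pb is the price buyers pay.
On the curves, pb = 988 - 2q and ps = 46/7 + (1/7)q; the wedge ps − pb = 30 gives 46/7 + (1/7)q − (988 - 2q) = 30, so q' = 472.
Then pb = 988 − 2·472 = 44 and ps = 46/7 + (1/7)·472 = 74.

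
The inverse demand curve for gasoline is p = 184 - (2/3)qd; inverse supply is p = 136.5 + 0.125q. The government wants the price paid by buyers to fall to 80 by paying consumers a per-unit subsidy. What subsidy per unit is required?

Required subsidy s = 76 per unit

At a buyer price of 80, quantity demanded is 276 − 1.5·80 = 156.
Sellers supply 156 only when they receive ps = 136.5 + 0.125·156 = 156.
s = ps − pb = 156 − 80 = 76.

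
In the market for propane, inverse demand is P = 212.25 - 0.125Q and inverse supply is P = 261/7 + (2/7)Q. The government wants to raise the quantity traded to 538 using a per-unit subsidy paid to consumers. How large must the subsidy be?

Required subsidy s = 46 per unit

At Q = 538, from the demand curve buyers pay Pb = 212.25 − 0.125·538 = 145; from the supply curve sellers need Ps = 261/7 + (2/7)·538 = 191.
The subsidy must fill the gap: s = Ps − Pb = 191 − 145 = 46.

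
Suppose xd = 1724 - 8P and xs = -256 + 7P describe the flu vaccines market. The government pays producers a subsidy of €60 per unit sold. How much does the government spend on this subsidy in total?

Pre-subsidy: 1724 - 8P = -256 + 7P gives P* = 132, x* = 668.
With the subsidy, sellers receive Ps = Pb + 60 for each unit, where Pb is the price buyers pay.
Supply in terms of Pb becomes xs = -256 + 7(Pb + 60) = 164 + 7Pb. Setting this equal to demand: 1724 - 8Pb = 164 + 7Pb, so Pb = 104.
Sellers receive Ps = 104 + 60 = 164; x' = 1724 − 8·104 = 892.
Government outlay = subsidy × quantity = 60 × 892 = 53520.

Government cost = €53520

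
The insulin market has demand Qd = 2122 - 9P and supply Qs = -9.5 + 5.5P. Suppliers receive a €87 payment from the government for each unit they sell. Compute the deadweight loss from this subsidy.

Deadweight loss = €12919.5

Pre-subsidy: 2122 - 9P = -9.5 + 5.5P gives P* = 147, Q* = 799.
With the subsidy, sellers receive Ps = Pb + 87 for each unit, where Pb is the price buyers pay.
Supply in terms of Pb becomes Qs = -9.5 + 5.5(Pb + 87) = 469 + 5.5Pb. Setting this equal to demand: 2122 - 9Pb = 469 + 5.5Pb, so Pb = 114.
Sellers receive Ps = 114 + 87 = 201; Q' = 2122 − 9·114 = 1096.
The subsidy expands output by 1096 − 799 = 297 past the efficient level; on those units the gap between marginal cost and willingness to pay runs from 0 up to 87.
DWL = ½ × 87 × 297 = 12919.5.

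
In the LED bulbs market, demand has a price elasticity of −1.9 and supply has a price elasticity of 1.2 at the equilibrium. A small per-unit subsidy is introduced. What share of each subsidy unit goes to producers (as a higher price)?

For a small subsidy around the equilibrium, the benefit split depends on the relative slopes, which at a point are proportional to the elasticities.
Buyer share = εs/(εs + |εd|) = 1.2/(1.2 + 1.9) = 12/31; seller share = |εd|/(εs + |εd|) = 19/31.
So producers capture 19/31 of the subsidy.

Producer share = 19/31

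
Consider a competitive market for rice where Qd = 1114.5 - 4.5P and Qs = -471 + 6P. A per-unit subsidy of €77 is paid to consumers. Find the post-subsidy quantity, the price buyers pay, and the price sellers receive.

Pre-subsidy: 1114.5 - 4.5P = -471 + 6P gives P* = 151, Q* = 435.
With the rebate, buyers effectively pay Pb = Ps − 77, where Ps is the price sellers receive.
Demand in terms of Ps becomes Qd = 1114.5 − 4.5(Ps − 77) = 1461 - 4.5Ps. Setting this equal to supply: 1461 - 4.5Ps = -471 + 6Ps, so Ps = 184.
Buyers pay Pb = 184 − 77 = 107; Q' = -471 + 6·184 = 633.

Q' = 633; buyers pay €107; sellers receive €184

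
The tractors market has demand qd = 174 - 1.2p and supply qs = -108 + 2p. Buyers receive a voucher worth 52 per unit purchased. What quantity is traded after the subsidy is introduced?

Pre-subsidy: 174 - 1.2p = -108 + 2p gives p* = 88.125, q* = 68.25.
With the rebate, buyers effectively pay pb = ps − 52, where ps is the price sellers receive.
Demand in terms of ps becomes qd = 174 − 1.2(ps − 52) = 236.4 - 1.2ps. Setting this equal to supply: 236.4 - 1.2ps = -108 + 2ps, so ps = 107.625.
Buyers pay pb = 107.625 − 52 = 55.625; q' = -108 + 2·107.625 = 107.25.

q' = 107.25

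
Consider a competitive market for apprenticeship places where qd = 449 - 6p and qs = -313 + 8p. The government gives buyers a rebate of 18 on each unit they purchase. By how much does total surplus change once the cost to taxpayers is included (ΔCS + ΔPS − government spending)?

Net change in total surplus = -3888/7

Pre-subsidy: 449 - 6p = -313 + 8p gives p* = 381/7, q* = 857/7.
With the rebate, buyers effectively pay pb = ps − 18, where ps is the price sellers receive.
Demand in terms of ps becomes qd = 449 − 6(ps − 18) = 557 - 6ps. Setting this equal to supply: 557 - 6ps = -313 + 8ps, so ps = 435/7.
Buyers pay pb = 435/7 − 18 = 309/7; q' = -313 + 8·(435/7) = 1289/7.
ΔCS = ½(857/7 + 1289/7)(381/7 − 309/7) = 77256/49; ΔPS = ½(857/7 + 1289/7)(435/7 − 381/7) = 57942/49.
Government spending = 18 × 1289/7 = 23202/7.
Net change = 77256/49 + 57942/49 − 23202/7 = -3888/7. The loss equals the DWL triangle ½·18·432/7.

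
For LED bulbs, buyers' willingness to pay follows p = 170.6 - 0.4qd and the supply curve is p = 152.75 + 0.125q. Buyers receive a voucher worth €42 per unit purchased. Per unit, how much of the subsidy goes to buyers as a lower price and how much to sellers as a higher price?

Pre-subsidy: 170.6 - 0.4q = 152.75 + 0.125q gives q* = 34 and p* = 157.
With the rebate, buyers effectively pay pb = ps − 42, where ps is the price sellers receive.
On the curves, pb = 170.6 - 0.4q and ps = 152.75 + 0.125q; the wedge ps − pb = 42 gives 152.75 + 0.125q − (170.6 - 0.4q) = 42, so q' = 114.
Then pb = 170.6 − 0.4·114 = 125 and ps = 152.75 + 0.125·114 = 167.
Buyers' price falls by p* − pb = 157 − 125 = 32; sellers' price rises by ps − p* = 167 − 157 = 10.

Buyers gain €32 per unit; sellers gain €10 per unit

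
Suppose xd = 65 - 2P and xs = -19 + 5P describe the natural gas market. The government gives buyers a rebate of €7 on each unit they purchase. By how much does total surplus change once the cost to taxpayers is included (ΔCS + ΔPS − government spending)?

Net change in total surplus = -€35

Pre-subsidy: 65 - 2P = -19 + 5P gives P* = 12, x* = 41.
With the rebate, buyers effectively pay Pb = Ps − 7, where Ps is the price sellers receive.
Demand in terms of Ps becomes xd = 65 − 2(Ps − 7) = 79 - 2Ps. Setting this equal to supply: 79 - 2Ps = -19 + 5Ps, so Ps = 14.
Buyers pay Pb = 14 − 7 = 7; x' = -19 + 5·14 = 51.
ΔCS = ½(41 + 51)(12 − 7) = 230; ΔPS = ½(41 + 51)(14 − 12) = 92.
Government spending = 7 × 51 = 357.
Net change = 230 + 92 − 357 = -35. The loss equals the DWL triangle ½·7·10.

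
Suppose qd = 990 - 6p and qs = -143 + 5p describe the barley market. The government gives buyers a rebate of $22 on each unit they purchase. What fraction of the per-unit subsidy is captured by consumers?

Pre-subsidy: 990 - 6p = -143 + 5p gives p* = 103, q* = 372.
With the rebate, buyers effectively pay pb = ps − 22, where ps is the price sellers receive.
Demand in terms of ps becomes qd = 990 − 6(ps − 22) = 1122 - 6ps. Setting this equal to supply: 1122 - 6ps = -143 + 5ps, so ps = 115.
Buyers pay pb = 115 − 22 = 93; q' = -143 + 5·115 = 432.
Buyers' price falls by p* − pb = 103 − 93 = 10; sellers' price rises by ps − p* = 115 − 103 = 12.
So consumers capture 10/22 = 5/11 of each unit of subsidy.

Consumer share = 5/11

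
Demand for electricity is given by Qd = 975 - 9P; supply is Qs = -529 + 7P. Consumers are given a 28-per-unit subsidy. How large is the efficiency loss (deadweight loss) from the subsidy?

Deadweight loss = 1543.5

Pre-subsidy: 975 - 9P = -529 + 7P gives P* = 94, Q* = 129.
With the rebate, buyers effectively pay Pb = Ps − 28, where Ps is the price sellers receive.
Demand in terms of Ps becomes Qd = 975 − 9(Ps − 28) = 1227 - 9Ps. Setting this equal to supply: 1227 - 9Ps = -529 + 7Ps, so Ps = 109.75.
Buyers pay Pb = 109.75 − 28 = 81.75; Q' = -529 + 7·109.75 = 239.25.
The subsidy expands output by 239.25 − 129 = 110.25 past the efficient level; on those units the gap between marginal cost and willingness to pay runs from 0 up to 28.
DWL = ½ × 28 × 110.25 = 1543.5.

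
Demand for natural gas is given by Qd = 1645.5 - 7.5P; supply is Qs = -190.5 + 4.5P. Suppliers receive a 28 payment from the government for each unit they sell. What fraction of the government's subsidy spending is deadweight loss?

DWL / government spending = 105/1538

Pre-subsidy: 1645.5 - 7.5P = -190.5 + 4.5P gives P* = 153, Q* = 498.
With the subsidy, sellers receive Ps = Pb + 28 for each unit, where Pb is the price buyers pay.
Supply in terms of Pb becomes Qs = -190.5 + 4.5(Pb + 28) = -64.5 + 4.5Pb. Setting this equal to demand: 1645.5 - 7.5Pb = -64.5 + 4.5Pb, so Pb = 142.5.
Sellers receive Ps = 142.5 + 28 = 170.5; Q' = 1645.5 − 7.5·142.5 = 576.75.
ΔCS = ½(498 + 576.75)(153 − 142.5) = 5642.4375; ΔPS = ½(498 + 576.75)(170.5 − 153) = 9404.0625.
Government spending = 28 × 576.75 = 16149.
DWL = ½ × 28 × (576.75 − 498) = 1102.5; fraction = 1102.5 / 16149 = 105/1538.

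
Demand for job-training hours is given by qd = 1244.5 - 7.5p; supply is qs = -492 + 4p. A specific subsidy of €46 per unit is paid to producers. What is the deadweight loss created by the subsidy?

Deadweight loss = €2760

Pre-subsidy: 1244.5 - 7.5p = -492 + 4p gives p* = 151, q* = 112.
With the subsidy, sellers receive ps = pb + 46 for each unit, where pb is the price buyers pay.
Supply in terms of pb becomes qs = -492 + 4(pb + 46) = -308 + 4pb. Setting this equal to demand: 1244.5 - 7.5pb = -308 + 4pb, so pb = 135.
Sellers receive ps = 135 + 46 = 181; q' = 1244.5 − 7.5·135 = 232.
The subsidy expands output by 232 − 112 = 120 past the efficient level; on those units the gap between marginal cost and willingness to pay runs from 0 up to 46.
DWL = ½ × 46 × 120 = 2760.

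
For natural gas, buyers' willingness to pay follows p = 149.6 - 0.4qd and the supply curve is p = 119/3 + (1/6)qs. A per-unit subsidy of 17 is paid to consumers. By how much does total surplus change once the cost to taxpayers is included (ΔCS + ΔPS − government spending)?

Pre-subsidy: 149.6 - 0.4q = 119/3 + (1/6)q gives q* = 194 and p* = 72.
With the rebate, buyers effectively pay pb = ps − 17, where ps is the price sellers receive.
On the curves, pb = 149.6 - 0.4q and ps = 119/3 + (1/6)q; the wedge ps − pb = 17 gives 119/3 + (1/6)q − (149.6 - 0.4q) = 17, so q' = 224.
Then pb = 149.6 − 0.4·224 = 60 and ps = 119/3 + (1/6)·224 = 77.
ΔCS = ½(194 + 224)(72 − 60) = 2508; ΔPS = ½(194 + 224)(77 − 72) = 1045.
Government spending = 17 × 224 = 3808.
Net change = 2508 + 1045 − 3808 = -255. The loss equals the DWL triangle ½·17·30.

Net change in total surplus = -255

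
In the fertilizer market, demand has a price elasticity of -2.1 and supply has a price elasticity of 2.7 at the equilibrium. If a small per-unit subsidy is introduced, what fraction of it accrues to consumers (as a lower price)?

Consumer share = 0.5625

For a small subsidy around the equilibrium, the benefit split depends on the relative slopes, which at a point are proportional to the elasticities.
Buyer share = εs/(εs + |εd|) = 2.7/(2.7 + 2.1) = 0.5625; seller share = |εd|/(εs + |εd|) = 0.4375.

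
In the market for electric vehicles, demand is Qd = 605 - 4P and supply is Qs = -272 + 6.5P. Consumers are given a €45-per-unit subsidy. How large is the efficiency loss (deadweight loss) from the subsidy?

Deadweight loss = 17550/7

Pre-subsidy: 605 - 4P = -272 + 6.5P gives P* = 1754/21, Q* = 5689/21.
With the rebate, buyers effectively pay Pb = Ps − 45, where Ps is the price sellers receive.
Demand in terms of Ps becomes Qd = 605 − 4(Ps − 45) = 785 - 4Ps. Setting this equal to supply: 785 - 4Ps = -272 + 6.5Ps, so Ps = 302/3.
Buyers pay Pb = 302/3 − 45 = 167/3; Q' = -272 + 6.5·(302/3) = 1147/3.
The subsidy expands output by 1147/3 − 5689/21 = 780/7 past the efficient level; on those units the gap between marginal cost and willingness to pay runs from 0 up to 45.
DWL = ½ × 45 × 780/7 = 17550/7.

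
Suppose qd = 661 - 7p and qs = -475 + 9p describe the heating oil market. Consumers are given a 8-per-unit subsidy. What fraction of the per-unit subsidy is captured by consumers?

Pre-subsidy: 661 - 7p = -475 + 9p gives p* = 71, q* = 164.
With the rebate, buyers effectively pay pb = ps − 8, where ps is the price sellers receive.
Demand in terms of ps becomes qd = 661 − 7(ps − 8) = 717 - 7ps. Setting this equal to supply: 717 - 7ps = -475 + 9ps, so ps = 74.5.
Buyers pay pb = 74.5 − 8 = 66.5; q' = -475 + 9·74.5 = 195.5.
Buyers' price falls by p* − pb = 71 − 66.5 = 4.5; sellers' price rises by ps − p* = 74.5 − 71 = 3.5.
So consumers capture 4.5/8 = 0.5625 of each unit of subsidy.

Consumer share = 0.5625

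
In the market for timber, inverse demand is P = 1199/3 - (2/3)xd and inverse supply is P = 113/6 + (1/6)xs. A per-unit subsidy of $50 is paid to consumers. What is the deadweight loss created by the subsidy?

Deadweight loss = $1500

Pre-subsidy: 1199/3 - (2/3)x = 113/6 + (1/6)x gives x* = 457 and P* = 95.
With the rebate, buyers effectively pay Pb = Ps − 50, where Ps is the price sellers receive.
On the curves, Pb = 1199/3 - (2/3)x and Ps = 113/6 + (1/6)x; the wedge Ps − Pb = 50 gives 113/6 + (1/6)x − (1199/3 - (2/3)x) = 50, so x' = 517.
Then Pb = 1199/3 − (2/3)·517 = 55 and Ps = 113/6 + (1/6)·517 = 105.
The subsidy expands output by 517 − 457 = 60 past the efficient level; on those units the gap between marginal cost and willingness to pay runs from 0 up to 50.
DWL = ½ × 50 × 60 = 1500.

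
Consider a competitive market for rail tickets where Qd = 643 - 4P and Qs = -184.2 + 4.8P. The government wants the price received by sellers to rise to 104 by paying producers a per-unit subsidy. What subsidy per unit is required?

At a seller price of 104, quantity supplied is -184.2 + 4.8·104 = 315.
Buyers absorb 315 only when they pay Pb with 643 − 4·Pb = 315, i.e. Pb = 82.
s = Ps − Pb = 104 − 82 = 22.

Required subsidy s = 22 per unit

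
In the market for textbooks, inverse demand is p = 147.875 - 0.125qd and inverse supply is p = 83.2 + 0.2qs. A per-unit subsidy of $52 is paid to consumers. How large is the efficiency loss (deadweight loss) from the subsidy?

Deadweight loss = $4160

Pre-subsidy: 147.875 - 0.125q = 83.2 + 0.2q gives q* = 199 and p* = 123.
With the rebate, buyers effectively pay pb = ps − 52, where ps is the price sellers receive.
On the curves, pb = 147.875 - 0.125q and ps = 83.2 + 0.2q; the wedge ps − pb = 52 gives 83.2 + 0.2q − (147.875 - 0.125q) = 52, so q' = 359.
Then pb = 147.875 − 0.125·359 = 103 and ps = 83.2 + 0.2·359 = 155.
The subsidy expands output by 359 − 199 = 160 past the efficient level; on those units the gap between marginal cost and willingness to pay runs from 0 up to 52.
DWL = ½ × 52 × 160 = 4160.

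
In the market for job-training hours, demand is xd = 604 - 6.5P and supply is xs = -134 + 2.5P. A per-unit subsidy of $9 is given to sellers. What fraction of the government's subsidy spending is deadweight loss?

Pre-subsidy: 604 - 6.5P = -134 + 2.5P gives P* = 82, x* = 71.
With the subsidy, sellers receive Ps = Pb + 9 for each unit, where Pb is the price buyers pay.
Supply in terms of Pb becomes xs = -134 + 2.5(Pb + 9) = -111.5 + 2.5Pb. Setting this equal to demand: 604 - 6.5Pb = -111.5 + 2.5Pb, so Pb = 79.5.
Sellers receive Ps = 79.5 + 9 = 88.5; x' = 604 − 6.5·79.5 = 87.25.
ΔCS = ½(71 + 87.25)(82 − 79.5) = 197.8125; ΔPS = ½(71 + 87.25)(88.5 − 82) = 514.3125.
Government spending = 9 × 87.25 = 785.25.
DWL = ½ × 9 × (87.25 − 71) = 73.125; fraction = 73.125 / 785.25 = 65/698.

DWL / government spending = 65/698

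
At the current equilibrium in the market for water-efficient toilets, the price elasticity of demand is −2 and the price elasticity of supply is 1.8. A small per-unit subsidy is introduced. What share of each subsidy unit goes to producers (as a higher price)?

For a small subsidy around the equilibrium, the benefit split depends on the relative slopes, which at a point are proportional to the elasticities.
Buyer share = εs/(εs + |εd|) = 1.8/(1.8 + 2) = 9/19; seller share = |εd|/(εs + |εd|) = 10/19.
So producers capture 10/19 of the subsidy.

Producer share = 10/19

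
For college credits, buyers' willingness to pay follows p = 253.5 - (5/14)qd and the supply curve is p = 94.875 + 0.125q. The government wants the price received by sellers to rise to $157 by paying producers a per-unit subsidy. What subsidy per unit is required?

Required subsidy s = $81 per unit

At a seller price of 157, quantity supplied is -759 + 8·157 = 497.
Buyers absorb 497 only when they pay pb = 253.5 − (5/14)·497 = 76.
s = ps − pb = 157 − 76 = 81.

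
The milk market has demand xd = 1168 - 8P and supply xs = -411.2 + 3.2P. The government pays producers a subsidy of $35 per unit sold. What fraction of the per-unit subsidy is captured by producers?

Producer share = 5/7

Pre-subsidy: 1168 - 8P = -411.2 + 3.2P gives P* = 141, x* = 40.
With the subsidy, sellers receive Ps = Pb + 35 for each unit, where Pb is the price buyers pay.
Supply in terms of Pb becomes xs = -411.2 + 3.2(Pb + 35) = -299.2 + 3.2Pb. Setting this equal to demand: 1168 - 8Pb = -299.2 + 3.2Pb, so Pb = 131.
Sellers receive Ps = 131 + 35 = 166; x' = 1168 − 8·131 = 120.
Buyers' price falls by P* − Pb = 141 − 131 = 10; sellers' price rises by Ps − P* = 166 − 141 = 25.
So producers capture 25/35 = 5/7 of each unit of subsidy.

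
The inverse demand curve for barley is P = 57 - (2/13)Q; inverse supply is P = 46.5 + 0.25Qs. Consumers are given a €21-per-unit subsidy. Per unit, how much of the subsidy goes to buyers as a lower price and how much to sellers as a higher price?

Pre-subsidy: 57 - (2/13)Q = 46.5 + 0.25Q gives Q* = 26 and P* = 53.
With the rebate, buyers effectively pay Pb = Ps − 21, where Ps is the price sellers receive.
On the curves, Pb = 57 - (2/13)Q and Ps = 46.5 + 0.25Q; the wedge Ps − Pb = 21 gives 46.5 + 0.25Q − (57 - (2/13)Q) = 21, so Q' = 78.
Then Pb = 57 − (2/13)·78 = 45 and Ps = 46.5 + 0.25·78 = 66.
Buyers' price falls by P* − Pb = 53 − 45 = 8; sellers' price rises by Ps − P* = 66 − 53 = 13.

Buyers gain €8 per unit; sellers gain €13 per unit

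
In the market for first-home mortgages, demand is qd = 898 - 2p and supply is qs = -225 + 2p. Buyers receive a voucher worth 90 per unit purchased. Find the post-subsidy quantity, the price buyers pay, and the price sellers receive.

q' = 426.5; buyers pay 235.75; sellers receive 325.75

Pre-subsidy: 898 - 2p = -225 + 2p gives p* = 280.75, q* = 336.5.
With the rebate, buyers effectively pay pb = ps − 90, where ps is the price sellers receive.
Demand in terms of ps becomes qd = 898 − 2(ps − 90) = 1078 - 2ps. Setting this equal to supply: 1078 - 2ps = -225 + 2ps, so ps = 325.75.
Buyers pay pb = 325.75 − 90 = 235.75; q' = -225 + 2·325.75 = 426.5.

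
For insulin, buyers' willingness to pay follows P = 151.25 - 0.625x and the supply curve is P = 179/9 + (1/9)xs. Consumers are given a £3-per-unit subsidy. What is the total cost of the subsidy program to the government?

Pre-subsidy: 151.25 - 0.625x = 179/9 + (1/9)x gives x* = 9458/53 and P* = 2105/53.
With the rebate, buyers effectively pay Pb = Ps − 3, where Ps is the price sellers receive.
On the curves, Pb = 151.25 - 0.625x and Ps = 179/9 + (1/9)x; the wedge Ps − Pb = 3 gives 179/9 + (1/9)x − (151.25 - 0.625x) = 3, so x' = 9674/53.
Then Pb = 151.25 − 0.625·(9674/53) = 1970/53 and Ps = 179/9 + (1/9)·(9674/53) = 2129/53.
Government outlay = subsidy × quantity = 3 × 9674/53 = 29022/53.

Government cost = 29022/53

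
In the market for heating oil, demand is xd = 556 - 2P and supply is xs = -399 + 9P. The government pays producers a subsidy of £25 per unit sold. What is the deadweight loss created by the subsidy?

Deadweight loss = 5625/11

Pre-subsidy: 556 - 2P = -399 + 9P gives P* = 955/11, x* = 4206/11.
With the subsidy, sellers receive Ps = Pb + 25 for each unit, where Pb is the price buyers pay.
Supply in terms of Pb becomes xs = -399 + 9(Pb + 25) = -174 + 9Pb. Setting this equal to demand: 556 - 2Pb = -174 + 9Pb, so Pb = 730/11.
Sellers receive Ps = 730/11 + 25 = 1005/11; x' = 556 − 2·(730/11) = 4656/11.
The subsidy expands output by 4656/11 − 4206/11 = 450/11 past the efficient level; on those units the gap between marginal cost and willingness to pay runs from 0 up to 25.
DWL = ½ × 25 × 450/11 = 5625/11.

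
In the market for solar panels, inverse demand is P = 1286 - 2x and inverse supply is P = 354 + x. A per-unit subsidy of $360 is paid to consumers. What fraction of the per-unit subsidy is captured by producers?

Producer share = 1/3

Pre-subsidy: 1286 - 2x = 354 + x gives x* = 932/3 and P* = 1994/3.
With the rebate, buyers effectively pay Pb = Ps − 360, where Ps is the price sellers receive.
On the curves, Pb = 1286 - 2x and Ps = 354 + x; the wedge Ps − Pb = 360 gives 354 + x − (1286 - 2x) = 360, so x' = 1292/3.
Then Pb = 1286 − 2·(1292/3) = 1274/3 and Ps = 354 + 1·(1292/3) = 2354/3.
Buyers' price falls by P* − Pb = 1994/3 − 1274/3 = 240; sellers' price rises by Ps − P* = 2354/3 − 1994/3 = 120.
So producers capture 120/360 = 1/3 of each unit of subsidy.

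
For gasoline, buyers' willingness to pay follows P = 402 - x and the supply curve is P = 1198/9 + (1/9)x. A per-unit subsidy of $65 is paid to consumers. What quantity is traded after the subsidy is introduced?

x' = 300.5

Pre-subsidy: 402 - x = 1198/9 + (1/9)x gives x* = 242 and P* = 160.
With the rebate, buyers effectively pay Pb = Ps − 65, where Ps is the price sellers receive.
On the curves, Pb = 402 - x and Ps = 1198/9 + (1/9)x; the wedge Ps − Pb = 65 gives 1198/9 + (1/9)x − (402 - x) = 65, so x' = 300.5.
Then Pb = 402 − 1·300.5 = 101.5 and Ps = 1198/9 + (1/9)·300.5 = 166.5.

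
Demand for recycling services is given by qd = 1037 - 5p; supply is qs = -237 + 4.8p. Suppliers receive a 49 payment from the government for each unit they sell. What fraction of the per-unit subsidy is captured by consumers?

Consumer share = 24/49

Pre-subsidy: 1037 - 5p = -237 + 4.8p gives p* = 130, q* = 387.
With the subsidy, sellers receive ps = pb + 49 for each unit, where pb is the price buyers pay.
Supply in terms of pb becomes qs = -237 + 4.8(pb + 49) = -1.8 + 4.8pb. Setting this equal to demand: 1037 - 5pb = -1.8 + 4.8pb, so pb = 106.
Sellers receive ps = 106 + 49 = 155; q' = 1037 − 5·106 = 507.
Buyers' price falls by p* − pb = 130 − 106 = 24; sellers' price rises by ps − p* = 155 − 130 = 25.
So consumers capture 24/49 = 24/49 of each unit of subsidy.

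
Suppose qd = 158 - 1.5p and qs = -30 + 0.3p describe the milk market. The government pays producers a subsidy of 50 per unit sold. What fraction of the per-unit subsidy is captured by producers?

Pre-subsidy: 158 - 1.5p = -30 + 0.3p gives p* = 940/9, q* = 4/3.
With the subsidy, sellers receive ps = pb + 50 for each unit, where pb is the price buyers pay.
Supply in terms of pb becomes qs = -30 + 0.3(pb + 50) = -15 + 0.3pb. Setting this equal to demand: 158 - 1.5pb = -15 + 0.3pb, so pb = 865/9.
Sellers receive ps = 865/9 + 50 = 1315/9; q' = 158 − 1.5·(865/9) = 83/6.
Buyers' price falls by p* − pb = 940/9 − 865/9 = 25/3; sellers' price rises by ps − p* = 1315/9 − 940/9 = 125/3.
So producers capture (125/3)/50 = 5/6 of each unit of subsidy.

Producer share = 5/6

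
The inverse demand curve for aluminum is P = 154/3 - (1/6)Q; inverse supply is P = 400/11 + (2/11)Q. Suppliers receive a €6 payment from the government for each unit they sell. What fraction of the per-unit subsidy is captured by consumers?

Consumer share = 11/23

Pre-subsidy: 154/3 - (1/6)Q = 400/11 + (2/11)Q gives Q* = 988/23 and P* = 1016/23.
With the subsidy, sellers receive Ps = Pb + 6 for each unit, where Pb is the price buyers pay.
On the curves, Pb = 154/3 - (1/6)Q and Ps = 400/11 + (2/11)Q; the wedge Ps − Pb = 6 gives 400/11 + (2/11)Q − (154/3 - (1/6)Q) = 6, so Q' = 1384/23.
Then Pb = 154/3 − (1/6)·(1384/23) = 950/23 and Ps = 400/11 + (2/11)·(1384/23) = 1088/23.
Buyers' price falls by P* − Pb = 1016/23 − 950/23 = 66/23; sellers' price rises by Ps − P* = 1088/23 − 1016/23 = 72/23.
So consumers capture (66/23)/6 = 11/23 of each unit of subsidy.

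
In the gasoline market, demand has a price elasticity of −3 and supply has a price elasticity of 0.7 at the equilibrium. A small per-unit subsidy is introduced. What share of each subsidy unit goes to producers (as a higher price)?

For a small subsidy around the equilibrium, the benefit split depends on the relative slopes, which at a point are proportional to the elasticities.
Buyer share = εs/(εs + |εd|) = 0.7/(0.7 + 3) = 7/37; seller share = |εd|/(εs + |εd|) = 30/37.
So producers capture 30/37 of the subsidy.

Producer share = 30/37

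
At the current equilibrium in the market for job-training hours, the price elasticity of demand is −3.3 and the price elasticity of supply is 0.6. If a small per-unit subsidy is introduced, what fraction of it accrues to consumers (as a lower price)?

Consumer share = 2/13

For a small subsidy around the equilibrium, the benefit split depends on the relative slopes, which at a point are proportional to the elasticities.
Buyer share = εs/(εs + |εd|) = 0.6/(0.6 + 3.3) = 2/13; seller share = |εd|/(εs + |εd|) = 11/13.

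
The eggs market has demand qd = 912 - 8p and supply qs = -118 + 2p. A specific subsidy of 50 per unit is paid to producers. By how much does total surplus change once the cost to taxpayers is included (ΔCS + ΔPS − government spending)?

Net change in total surplus = -2000

Pre-subsidy: 912 - 8p = -118 + 2p gives p* = 103, q* = 88.
With the subsidy, sellers receive ps = pb + 50 for each unit, where pb is the price buyers pay.
Supply in terms of pb becomes qs = -118 + 2(pb + 50) = -18 + 2pb. Setting this equal to demand: 912 - 8pb = -18 + 2pb, so pb = 93.
Sellers receive ps = 93 + 50 = 143; q' = 912 − 8·93 = 168.
ΔCS = ½(88 + 168)(103 − 93) = 1280; ΔPS = ½(88 + 168)(143 − 103) = 5120.
Government spending = 50 × 168 = 8400.
Net change = 1280 + 5120 − 8400 = -2000. The loss equals the DWL triangle ½·50·80.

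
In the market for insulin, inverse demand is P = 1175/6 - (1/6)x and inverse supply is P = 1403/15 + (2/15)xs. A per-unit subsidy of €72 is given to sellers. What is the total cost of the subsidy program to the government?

Pre-subsidy: 1175/6 - (1/6)x = 1403/15 + (2/15)x gives x* = 341 and P* = 139.
With the subsidy, sellers receive Ps = Pb + 72 for each unit, where Pb is the price buyers pay.
On the curves, Pb = 1175/6 - (1/6)x and Ps = 1403/15 + (2/15)x; the wedge Ps − Pb = 72 gives 1403/15 + (2/15)x − (1175/6 - (1/6)x) = 72, so x' = 581.
Then Pb = 1175/6 − (1/6)·581 = 99 and Ps = 1403/15 + (2/15)·581 = 171.
Government outlay = subsidy × quantity = 72 × 581 = 41832.

Government cost = €41832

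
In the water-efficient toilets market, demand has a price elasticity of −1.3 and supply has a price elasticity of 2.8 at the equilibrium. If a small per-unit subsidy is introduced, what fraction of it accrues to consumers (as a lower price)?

Consumer share = 28/41

For a small subsidy around the equilibrium, the benefit split depends on the relative slopes, which at a point are proportional to the elasticities.
Buyer share = εs/(εs + |εd|) = 2.8/(2.8 + 1.3) = 28/41; seller share = |εd|/(εs + |εd|) = 13/41.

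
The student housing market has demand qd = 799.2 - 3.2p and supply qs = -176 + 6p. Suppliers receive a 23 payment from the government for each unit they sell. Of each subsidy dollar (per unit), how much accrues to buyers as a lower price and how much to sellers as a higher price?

Buyers gain 15 per unit; sellers gain 8 per unit

Pre-subsidy: 799.2 - 3.2p = -176 + 6p gives p* = 106, q* = 460.
With the subsidy, sellers receive ps = pb + 23 for each unit, where pb is the price buyers pay.
Supply in terms of pb becomes qs = -176 + 6(pb + 23) = -38 + 6pb. Setting this equal to demand: 799.2 - 3.2pb = -38 + 6pb, so pb = 91.
Sellers receive ps = 91 + 23 = 114; q' = 799.2 − 3.2·91 = 508.
Buyers' price falls by p* − pb = 106 − 91 = 15; sellers' price rises by ps − p* = 114 − 106 = 8.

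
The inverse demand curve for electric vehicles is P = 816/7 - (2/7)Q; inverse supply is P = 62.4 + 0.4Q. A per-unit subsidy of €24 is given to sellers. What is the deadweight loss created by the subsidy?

Deadweight loss = €420

Pre-subsidy: 816/7 - (2/7)Q = 62.4 + 0.4Q gives Q* = 79 and P* = 94.
With the subsidy, sellers receive Ps = Pb + 24 for each unit, where Pb is the price buyers pay.
On the curves, Pb = 816/7 - (2/7)Q and Ps = 62.4 + 0.4Q; the wedge Ps − Pb = 24 gives 62.4 + 0.4Q − (816/7 - (2/7)Q) = 24, so Q' = 114.
Then Pb = 816/7 − (2/7)·114 = 84 and Ps = 62.4 + 0.4·114 = 108.
The subsidy expands output by 114 − 79 = 35 past the efficient level; on those units the gap between marginal cost and willingness to pay runs from 0 up to 24.
DWL = ½ × 24 × 35 = 420.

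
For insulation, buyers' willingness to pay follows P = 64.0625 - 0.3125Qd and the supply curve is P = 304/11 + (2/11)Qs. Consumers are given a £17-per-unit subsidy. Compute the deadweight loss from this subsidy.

Deadweight loss = 25432/87

Pre-subsidy: 64.0625 - 0.3125Q = 304/11 + (2/11)Q gives Q* = 2137/29 and P* = 1190/29.
With the rebate, buyers effectively pay Pb = Ps − 17, where Ps is the price sellers receive.
On the curves, Pb = 64.0625 - 0.3125Q and Ps = 304/11 + (2/11)Q; the wedge Ps − Pb = 17 gives 304/11 + (2/11)Q − (64.0625 - 0.3125Q) = 17, so Q' = 9403/87.
Then Pb = 64.0625 − 0.3125·(9403/87) = 2635/87 and Ps = 304/11 + (2/11)·(9403/87) = 4114/87.
The subsidy expands output by 9403/87 − 2137/29 = 2992/87 past the efficient level; on those units the gap between marginal cost and willingness to pay runs from 0 up to 17.
DWL = ½ × 17 × 2992/87 = 25432/87.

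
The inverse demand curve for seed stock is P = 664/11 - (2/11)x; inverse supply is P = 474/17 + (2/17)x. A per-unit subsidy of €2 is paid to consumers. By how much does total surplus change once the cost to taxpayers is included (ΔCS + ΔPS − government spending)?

Net change in total surplus = -187/28

Pre-subsidy: 664/11 - (2/11)x = 474/17 + (2/17)x gives x* = 3037/28 and P* = 569/14.
With the rebate, buyers effectively pay Pb = Ps − 2, where Ps is the price sellers receive.
On the curves, Pb = 664/11 - (2/11)x and Ps = 474/17 + (2/17)x; the wedge Ps − Pb = 2 gives 474/17 + (2/17)x − (664/11 - (2/11)x) = 2, so x' = 806/7.
Then Pb = 664/11 − (2/11)·(806/7) = 276/7 and Ps = 474/17 + (2/17)·(806/7) = 290/7.
ΔCS = ½(3037/28 + 806/7)(569/14 − 276/7) = 106437/784; ΔPS = ½(3037/28 + 806/7)(290/7 − 569/14) = 68871/784.
Government spending = 2 × 806/7 = 1612/7.
Net change = 106437/784 + 68871/784 − 1612/7 = -187/28. The loss equals the DWL triangle ½·2·187/28.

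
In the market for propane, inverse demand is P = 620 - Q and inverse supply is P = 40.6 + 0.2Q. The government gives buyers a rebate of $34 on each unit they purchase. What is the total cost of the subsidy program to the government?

Government cost = 52139/3

Pre-subsidy: 620 - Q = 40.6 + 0.2Q gives Q* = 2897/6 and P* = 823/6.
With the rebate, buyers effectively pay Pb = Ps − 34, where Ps is the price sellers receive.
On the curves, Pb = 620 - Q and Ps = 40.6 + 0.2Q; the wedge Ps − Pb = 34 gives 40.6 + 0.2Q − (620 - Q) = 34, so Q' = 3067/6.
Then Pb = 620 − 1·(3067/6) = 653/6 and Ps = 40.6 + 0.2·(3067/6) = 857/6.
Government outlay = subsidy × quantity = 34 × 3067/6 = 52139/3.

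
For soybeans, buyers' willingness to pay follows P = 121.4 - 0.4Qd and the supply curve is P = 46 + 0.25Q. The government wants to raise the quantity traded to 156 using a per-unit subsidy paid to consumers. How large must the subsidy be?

Required subsidy s = 26 per unit

At Q = 156, from the demand curve buyers pay Pb = 121.4 − 0.4·156 = 59; from the supply curve sellers need Ps = 46 + 0.25·156 = 85.
The subsidy must fill the gap: s = Ps − Pb = 85 − 59 = 26.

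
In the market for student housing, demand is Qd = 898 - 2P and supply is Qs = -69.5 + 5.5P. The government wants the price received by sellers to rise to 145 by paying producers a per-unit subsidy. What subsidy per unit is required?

Required subsidy s = 60 per unit

At a seller price of 145, quantity supplied is -69.5 + 5.5·145 = 728.
Buyers absorb 728 only when they pay Pb with 898 − 2·Pb = 728, i.e. Pb = 85.
s = Ps − Pb = 145 − 85 = 60.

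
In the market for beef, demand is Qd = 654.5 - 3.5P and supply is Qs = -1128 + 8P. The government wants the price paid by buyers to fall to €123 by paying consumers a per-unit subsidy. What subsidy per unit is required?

At a buyer price of 123, quantity demanded is 654.5 − 3.5·123 = 224.
Sellers supply 224 only when they receive Ps with -1128 + 8·Ps = 224, i.e. Ps = 169.
s = Ps − Pb = 169 − 123 = 46.

Required subsidy s = €46 per unit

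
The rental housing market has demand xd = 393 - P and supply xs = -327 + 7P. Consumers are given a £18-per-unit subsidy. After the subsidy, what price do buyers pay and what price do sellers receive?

Pre-subsidy: 393 - P = -327 + 7P gives P* = 90, x* = 303.
With the rebate, buyers effectively pay Pb = Ps − 18, where Ps is the price sellers receive.
Demand in terms of Ps becomes xd = 393 − 1(Ps − 18) = 411 - Ps. Setting this equal to supply: 411 - Ps = -327 + 7Ps, so Ps = 92.25.
Buyers pay Pb = 92.25 − 18 = 74.25; x' = -327 + 7·92.25 = 318.75.

Buyers pay £74.25; sellers receive £92.25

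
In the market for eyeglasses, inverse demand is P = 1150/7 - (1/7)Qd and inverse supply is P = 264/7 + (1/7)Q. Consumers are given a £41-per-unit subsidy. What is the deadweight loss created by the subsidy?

Deadweight loss = £2941.75

Pre-subsidy: 1150/7 - (1/7)Q = 264/7 + (1/7)Q gives Q* = 443 and P* = 101.
With the rebate, buyers effectively pay Pb = Ps − 41, where Ps is the price sellers receive.
On the curves, Pb = 1150/7 - (1/7)Q and Ps = 264/7 + (1/7)Q; the wedge Ps − Pb = 41 gives 264/7 + (1/7)Q − (1150/7 - (1/7)Q) = 41, so Q' = 586.5.
Then Pb = 1150/7 − (1/7)·586.5 = 80.5 and Ps = 264/7 + (1/7)·586.5 = 121.5.
The subsidy expands output by 586.5 − 443 = 143.5 past the efficient level; on those units the gap between marginal cost and willingness to pay runs from 0 up to 41.
DWL = ½ × 41 × 143.5 = 2941.75.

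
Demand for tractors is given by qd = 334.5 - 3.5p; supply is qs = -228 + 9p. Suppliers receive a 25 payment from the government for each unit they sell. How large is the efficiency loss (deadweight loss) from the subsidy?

Pre-subsidy: 334.5 - 3.5p = -228 + 9p gives p* = 45, q* = 177.
With the subsidy, sellers receive ps = pb + 25 for each unit, where pb is the price buyers pay.
Supply in terms of pb becomes qs = -228 + 9(pb + 25) = -3 + 9pb. Setting this equal to demand: 334.5 - 3.5pb = -3 + 9pb, so pb = 27.
Sellers receive ps = 27 + 25 = 52; q' = 334.5 − 3.5·27 = 240.
The subsidy expands output by 240 − 177 = 63 past the efficient level; on those units the gap between marginal cost and willingness to pay runs from 0 up to 25.
DWL = ½ × 25 × 63 = 787.5.

Deadweight loss = 787.5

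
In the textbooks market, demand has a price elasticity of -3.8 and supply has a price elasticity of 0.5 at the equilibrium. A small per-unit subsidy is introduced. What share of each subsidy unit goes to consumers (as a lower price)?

Consumer share = 5/43

For a small subsidy around the equilibrium, the benefit split depends on the relative slopes, which at a point are proportional to the elasticities.
Buyer share = εs/(εs + |εd|) = 0.5/(0.5 + 3.8) = 5/43; seller share = |εd|/(εs + |εd|) = 38/43.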